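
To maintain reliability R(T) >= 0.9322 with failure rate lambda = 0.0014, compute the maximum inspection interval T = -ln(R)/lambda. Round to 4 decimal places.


R_target = 0.9322
lambda = 0.0014
-ln(0.9322) = 0.0702
T = 0.0702 / 0.0014
T = 50.1485

50.1485


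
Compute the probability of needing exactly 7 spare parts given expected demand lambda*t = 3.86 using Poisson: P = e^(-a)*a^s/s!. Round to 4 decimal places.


a = 3.86, s = 7
e^(-a) = e^(-3.86) = 0.0211
a^s = 3.86^7 = 12767.6548
s! = 5040
P = 0.0211 * 12767.6548 / 5040
P = 0.0534

0.0534


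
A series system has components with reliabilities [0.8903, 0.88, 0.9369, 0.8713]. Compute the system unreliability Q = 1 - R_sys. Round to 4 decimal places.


Components: [0.8903, 0.88, 0.9369, 0.8713]
After component 1: product = 0.8903
After component 2: product = 0.7835
After component 3: product = 0.734
After component 4: product = 0.6396
R_sys = 0.6396
Q = 1 - 0.6396 = 0.3604

0.3604


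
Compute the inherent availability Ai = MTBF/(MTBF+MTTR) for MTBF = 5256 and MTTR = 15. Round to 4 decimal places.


MTBF = 5256
MTTR = 15
MTBF + MTTR = 5271
Ai = 5256 / 5271
Ai = 0.9972

0.9972


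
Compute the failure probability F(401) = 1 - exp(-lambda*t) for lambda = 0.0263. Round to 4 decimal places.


lambda = 0.0263, t = 401
lambda * t = 10.5463
exp(-10.5463) = 0.0
F(t) = 1 - 0.0
F(t) = 1.0

1.0


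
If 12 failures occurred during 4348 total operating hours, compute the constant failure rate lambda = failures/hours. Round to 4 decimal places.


failures = 12
total_hours = 4348
lambda = 12 / 4348
lambda = 0.0028

0.0028


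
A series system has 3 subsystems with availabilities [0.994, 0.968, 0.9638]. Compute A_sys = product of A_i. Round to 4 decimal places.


Subsystems: [0.994, 0.968, 0.9638]
After subsystem 1 (A=0.994): product = 0.994
After subsystem 2 (A=0.968): product = 0.9622
After subsystem 3 (A=0.9638): product = 0.9274
A_sys = 0.9274

0.9274


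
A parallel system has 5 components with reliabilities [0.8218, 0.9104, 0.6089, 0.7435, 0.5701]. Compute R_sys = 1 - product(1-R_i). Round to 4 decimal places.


Components: [0.8218, 0.9104, 0.6089, 0.7435, 0.5701]
(1 - 0.8218) = 0.1782, running product = 0.1782
(1 - 0.9104) = 0.0896, running product = 0.016
(1 - 0.6089) = 0.3911, running product = 0.0062
(1 - 0.7435) = 0.2565, running product = 0.0016
(1 - 0.5701) = 0.4299, running product = 0.0007
Product of (1-R_i) = 0.0007
R_sys = 1 - 0.0007 = 0.9993

0.9993


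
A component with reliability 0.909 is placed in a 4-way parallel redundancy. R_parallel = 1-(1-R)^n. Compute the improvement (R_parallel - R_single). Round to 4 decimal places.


R_single = 0.909, n = 4
1 - R_single = 0.091
(1 - R_single)^n = 0.091^4 = 0.0001
R_parallel = 1 - 0.0001 = 0.9999
Improvement = 0.9999 - 0.909
Improvement = 0.0909

0.0909


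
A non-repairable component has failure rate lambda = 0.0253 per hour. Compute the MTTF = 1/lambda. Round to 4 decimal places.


lambda = 0.0253
MTTF = 1 / 0.0253
MTTF = 39.5257

39.5257


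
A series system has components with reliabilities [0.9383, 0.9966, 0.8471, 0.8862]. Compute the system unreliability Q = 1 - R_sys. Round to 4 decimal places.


Components: [0.9383, 0.9966, 0.8471, 0.8862]
After component 1: product = 0.9383
After component 2: product = 0.9351
After component 3: product = 0.7921
After component 4: product = 0.702
R_sys = 0.702
Q = 1 - 0.702 = 0.298

0.298


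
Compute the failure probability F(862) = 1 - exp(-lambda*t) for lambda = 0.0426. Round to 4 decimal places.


lambda = 0.0426, t = 862
lambda * t = 36.7212
exp(-36.7212) = 0.0
F(t) = 1 - 0.0
F(t) = 1.0

1.0


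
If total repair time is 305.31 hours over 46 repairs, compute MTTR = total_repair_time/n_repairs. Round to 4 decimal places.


total_repair_time = 305.31
n_repairs = 46
MTTR = 305.31 / 46
MTTR = 6.6372

6.6372


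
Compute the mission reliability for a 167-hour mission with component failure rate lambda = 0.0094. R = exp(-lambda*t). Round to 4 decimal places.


lambda = 0.0094
mission_time = 167
lambda * t = 0.0094 * 167 = 1.5698
R = exp(-1.5698)
R = 0.2081

0.2081


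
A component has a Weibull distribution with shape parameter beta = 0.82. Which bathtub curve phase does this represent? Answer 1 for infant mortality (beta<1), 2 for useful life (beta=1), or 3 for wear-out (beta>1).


beta = 0.82
Compare beta to 1:
beta < 1 => infant mortality (phase 1)
beta = 1 => useful life (phase 2)
beta > 1 => wear-out (phase 3)
Since beta = 0.82, this is infant mortality (decreasing failure rate)
Phase = 1

1


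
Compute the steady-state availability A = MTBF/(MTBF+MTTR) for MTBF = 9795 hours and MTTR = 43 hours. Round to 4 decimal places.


MTBF = 9795
MTTR = 43
MTBF + MTTR = 9838
A = 9795 / 9838
A = 0.9956

0.9956


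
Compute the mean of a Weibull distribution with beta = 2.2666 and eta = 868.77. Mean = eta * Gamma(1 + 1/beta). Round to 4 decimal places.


beta = 2.2666, eta = 868.77
1/beta = 0.4412
1 + 1/beta = 1.4412
Gamma(1.4412) = 0.8858
Mean = 868.77 * 0.8858
Mean = 769.542

769.542


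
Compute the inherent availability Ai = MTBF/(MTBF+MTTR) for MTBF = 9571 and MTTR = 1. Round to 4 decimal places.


MTBF = 9571
MTTR = 1
MTBF + MTTR = 9572
Ai = 9571 / 9572
Ai = 0.9999

0.9999


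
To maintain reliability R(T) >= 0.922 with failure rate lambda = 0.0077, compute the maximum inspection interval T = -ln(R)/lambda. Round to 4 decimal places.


R_target = 0.922
lambda = 0.0077
-ln(0.922) = 0.0812
T = 0.0812 / 0.0077
T = 10.5468

10.5468


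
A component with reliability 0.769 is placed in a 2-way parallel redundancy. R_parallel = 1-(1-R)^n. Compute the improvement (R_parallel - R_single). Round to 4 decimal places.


R_single = 0.769, n = 2
1 - R_single = 0.231
(1 - R_single)^n = 0.231^2 = 0.0534
R_parallel = 1 - 0.0534 = 0.9466
Improvement = 0.9466 - 0.769
Improvement = 0.1776

0.1776


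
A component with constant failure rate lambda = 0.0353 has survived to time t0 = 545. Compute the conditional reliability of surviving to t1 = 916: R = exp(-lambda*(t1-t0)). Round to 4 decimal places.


lambda = 0.0353
t0 = 545, t1 = 916
t1 - t0 = 371
lambda * (t1-t0) = 0.0353 * 371 = 13.0963
R = exp(-13.0963)
R = 0.0

0.0


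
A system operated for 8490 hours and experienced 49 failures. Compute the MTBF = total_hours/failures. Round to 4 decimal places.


total_hours = 8490
failures = 49
MTBF = 8490 / 49
MTBF = 173.2653

173.2653


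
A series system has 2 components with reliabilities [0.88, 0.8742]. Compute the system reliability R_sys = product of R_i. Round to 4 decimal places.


Components: [0.88, 0.8742]
After component 1 (R=0.88): product = 0.88
After component 2 (R=0.8742): product = 0.7693
R_sys = 0.7693

0.7693


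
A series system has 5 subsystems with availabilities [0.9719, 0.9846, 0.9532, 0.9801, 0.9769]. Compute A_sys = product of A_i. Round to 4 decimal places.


Subsystems: [0.9719, 0.9846, 0.9532, 0.9801, 0.9769]
After subsystem 1 (A=0.9719): product = 0.9719
After subsystem 2 (A=0.9846): product = 0.9569
After subsystem 3 (A=0.9532): product = 0.9121
After subsystem 4 (A=0.9801): product = 0.894
After subsystem 5 (A=0.9769): product = 0.8733
A_sys = 0.8733

0.8733


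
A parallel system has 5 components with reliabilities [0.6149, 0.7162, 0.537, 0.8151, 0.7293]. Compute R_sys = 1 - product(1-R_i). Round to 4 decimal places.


Components: [0.6149, 0.7162, 0.537, 0.8151, 0.7293]
(1 - 0.6149) = 0.3851, running product = 0.3851
(1 - 0.7162) = 0.2838, running product = 0.1093
(1 - 0.537) = 0.463, running product = 0.0506
(1 - 0.8151) = 0.1849, running product = 0.0094
(1 - 0.7293) = 0.2707, running product = 0.0025
Product of (1-R_i) = 0.0025
R_sys = 1 - 0.0025 = 0.9975

0.9975


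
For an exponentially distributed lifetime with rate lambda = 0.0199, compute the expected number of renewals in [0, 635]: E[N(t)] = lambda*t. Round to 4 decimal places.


lambda = 0.0199
t = 635
E[N(t)] = lambda * t
E[N(t)] = 0.0199 * 635
E[N(t)] = 12.6365

12.6365


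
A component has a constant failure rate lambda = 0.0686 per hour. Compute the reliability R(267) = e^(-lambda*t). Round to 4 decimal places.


lambda = 0.0686
t = 267
lambda * t = 18.3162
R(t) = e^(-18.3162)
R(t) = 0.0

0.0


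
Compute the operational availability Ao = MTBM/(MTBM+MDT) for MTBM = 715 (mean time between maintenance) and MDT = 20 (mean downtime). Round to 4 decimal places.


MTBM = 715
MDT = 20
MTBM + MDT = 735
Ao = 715 / 735
Ao = 0.9728

0.9728


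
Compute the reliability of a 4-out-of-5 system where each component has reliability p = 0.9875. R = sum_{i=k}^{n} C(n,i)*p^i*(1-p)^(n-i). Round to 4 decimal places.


k = 4, n = 5, p = 0.9875
i=4: C(5,4)=5 * 0.9875^4 * 0.0125^1 = 0.0594
i=5: C(5,5)=1 * 0.9875^5 * 0.0125^0 = 0.939
R = sum of terms = 0.9985

0.9985


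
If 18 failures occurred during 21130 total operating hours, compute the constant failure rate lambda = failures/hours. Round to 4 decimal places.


failures = 18
total_hours = 21130
lambda = 18 / 21130
lambda = 0.0009

0.0009


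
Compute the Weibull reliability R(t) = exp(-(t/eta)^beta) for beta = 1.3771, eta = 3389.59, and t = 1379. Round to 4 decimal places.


beta = 1.3771, eta = 3389.59, t = 1379
t/eta = 1379 / 3389.59 = 0.4068
(t/eta)^beta = 0.4068^1.3771 = 0.2898
R(t) = exp(-0.2898)
R(t) = 0.7484

0.7484


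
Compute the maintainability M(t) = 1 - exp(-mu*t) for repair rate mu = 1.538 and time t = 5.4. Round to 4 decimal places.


mu = 1.538, t = 5.4
mu * t = 1.538 * 5.4 = 8.3052
exp(-8.3052) = 0.0002
M(t) = 1 - 0.0002
M(t) = 0.9998

0.9998


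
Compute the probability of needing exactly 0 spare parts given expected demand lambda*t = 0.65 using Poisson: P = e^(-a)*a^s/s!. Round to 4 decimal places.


a = 0.65, s = 0
e^(-a) = e^(-0.65) = 0.522
a^s = 0.65^0 = 1.0
s! = 1
P = 0.522 * 1.0 / 1
P = 0.522

0.522


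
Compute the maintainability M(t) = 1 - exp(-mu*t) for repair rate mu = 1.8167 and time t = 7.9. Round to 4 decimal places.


mu = 1.8167, t = 7.9
mu * t = 1.8167 * 7.9 = 14.3519
exp(-14.3519) = 0.0
M(t) = 1 - 0.0
M(t) = 1.0

1.0


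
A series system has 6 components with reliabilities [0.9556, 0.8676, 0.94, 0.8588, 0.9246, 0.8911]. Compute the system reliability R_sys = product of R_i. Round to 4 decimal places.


Components: [0.9556, 0.8676, 0.94, 0.8588, 0.9246, 0.8911]
After component 1 (R=0.9556): product = 0.9556
After component 2 (R=0.8676): product = 0.8291
After component 3 (R=0.94): product = 0.7793
After component 4 (R=0.8588): product = 0.6693
After component 5 (R=0.9246): product = 0.6188
After component 6 (R=0.8911): product = 0.5514
R_sys = 0.5514

0.5514


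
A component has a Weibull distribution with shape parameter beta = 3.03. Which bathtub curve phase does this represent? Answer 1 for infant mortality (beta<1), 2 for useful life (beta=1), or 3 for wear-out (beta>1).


beta = 3.03
Compare beta to 1:
beta < 1 => infant mortality (phase 1)
beta = 1 => useful life (phase 2)
beta > 1 => wear-out (phase 3)
Since beta = 3.03, this is wear-out (increasing failure rate)
Phase = 3

3


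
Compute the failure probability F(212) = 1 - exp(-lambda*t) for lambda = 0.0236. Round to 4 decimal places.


lambda = 0.0236, t = 212
lambda * t = 5.0032
exp(-5.0032) = 0.0067
F(t) = 1 - 0.0067
F(t) = 0.9933

0.9933


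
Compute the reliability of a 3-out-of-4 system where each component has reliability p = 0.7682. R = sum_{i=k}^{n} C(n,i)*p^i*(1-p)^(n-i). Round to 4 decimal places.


k = 3, n = 4, p = 0.7682
i=3: C(4,3)=4 * 0.7682^3 * 0.2318^1 = 0.4203
i=4: C(4,4)=1 * 0.7682^4 * 0.2318^0 = 0.3483
R = sum of terms = 0.7686

0.7686


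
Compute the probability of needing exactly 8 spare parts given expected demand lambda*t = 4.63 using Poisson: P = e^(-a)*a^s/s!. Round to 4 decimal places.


a = 4.63, s = 8
e^(-a) = e^(-4.63) = 0.0098
a^s = 4.63^8 = 211177.6381
s! = 40320
P = 0.0098 * 211177.6381 / 40320
P = 0.0511

0.0511


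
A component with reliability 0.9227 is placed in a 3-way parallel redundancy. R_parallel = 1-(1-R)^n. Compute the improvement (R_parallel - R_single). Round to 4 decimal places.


R_single = 0.9227, n = 3
1 - R_single = 0.0773
(1 - R_single)^n = 0.0773^3 = 0.0005
R_parallel = 1 - 0.0005 = 0.9995
Improvement = 0.9995 - 0.9227
Improvement = 0.0768

0.0768


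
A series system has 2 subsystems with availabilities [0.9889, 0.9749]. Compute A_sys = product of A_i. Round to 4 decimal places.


Subsystems: [0.9889, 0.9749]
After subsystem 1 (A=0.9889): product = 0.9889
After subsystem 2 (A=0.9749): product = 0.9641
A_sys = 0.9641

0.9641


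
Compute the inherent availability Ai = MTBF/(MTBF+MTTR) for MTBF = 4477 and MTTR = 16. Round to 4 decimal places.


MTBF = 4477
MTTR = 16
MTBF + MTTR = 4493
Ai = 4477 / 4493
Ai = 0.9964

0.9964


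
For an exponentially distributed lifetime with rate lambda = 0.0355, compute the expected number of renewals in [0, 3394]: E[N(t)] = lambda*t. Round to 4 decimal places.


lambda = 0.0355
t = 3394
E[N(t)] = lambda * t
E[N(t)] = 0.0355 * 3394
E[N(t)] = 120.487

120.487


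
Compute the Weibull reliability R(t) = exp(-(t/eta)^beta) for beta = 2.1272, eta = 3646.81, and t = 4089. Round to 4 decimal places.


beta = 2.1272, eta = 3646.81, t = 4089
t/eta = 4089 / 3646.81 = 1.1213
(t/eta)^beta = 1.1213^2.1272 = 1.2756
R(t) = exp(-1.2756)
R(t) = 0.2793

0.2793


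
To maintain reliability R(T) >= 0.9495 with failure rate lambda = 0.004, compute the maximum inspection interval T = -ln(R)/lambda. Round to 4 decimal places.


R_target = 0.9495
lambda = 0.004
-ln(0.9495) = 0.0518
T = 0.0518 / 0.004
T = 12.9549

12.9549


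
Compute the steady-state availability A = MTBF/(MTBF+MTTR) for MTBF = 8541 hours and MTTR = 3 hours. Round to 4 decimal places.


MTBF = 8541
MTTR = 3
MTBF + MTTR = 8544
A = 8541 / 8544
A = 0.9996

0.9996


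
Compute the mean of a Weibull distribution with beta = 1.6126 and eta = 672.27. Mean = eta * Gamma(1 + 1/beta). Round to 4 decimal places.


beta = 1.6126, eta = 672.27
1/beta = 0.6201
1 + 1/beta = 1.6201
Gamma(1.6201) = 0.8959
Mean = 672.27 * 0.8959
Mean = 602.3127

602.3127


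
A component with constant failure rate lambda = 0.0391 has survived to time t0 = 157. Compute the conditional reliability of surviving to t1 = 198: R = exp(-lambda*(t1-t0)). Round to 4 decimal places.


lambda = 0.0391
t0 = 157, t1 = 198
t1 - t0 = 41
lambda * (t1-t0) = 0.0391 * 41 = 1.6031
R = exp(-1.6031)
R = 0.2013

0.2013


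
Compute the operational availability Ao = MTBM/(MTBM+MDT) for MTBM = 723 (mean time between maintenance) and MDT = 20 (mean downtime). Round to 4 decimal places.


MTBM = 723
MDT = 20
MTBM + MDT = 743
Ao = 723 / 743
Ao = 0.9731

0.9731


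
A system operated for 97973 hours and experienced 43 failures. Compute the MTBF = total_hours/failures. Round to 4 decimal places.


total_hours = 97973
failures = 43
MTBF = 97973 / 43
MTBF = 2278.4419

2278.4419


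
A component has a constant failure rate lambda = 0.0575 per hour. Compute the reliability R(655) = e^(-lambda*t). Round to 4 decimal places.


lambda = 0.0575
t = 655
lambda * t = 37.6625
R(t) = e^(-37.6625)
R(t) = 0.0

0.0


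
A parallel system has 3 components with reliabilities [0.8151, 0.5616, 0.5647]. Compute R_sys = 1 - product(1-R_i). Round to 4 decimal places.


Components: [0.8151, 0.5616, 0.5647]
(1 - 0.8151) = 0.1849, running product = 0.1849
(1 - 0.5616) = 0.4384, running product = 0.0811
(1 - 0.5647) = 0.4353, running product = 0.0353
Product of (1-R_i) = 0.0353
R_sys = 1 - 0.0353 = 0.9647

0.9647


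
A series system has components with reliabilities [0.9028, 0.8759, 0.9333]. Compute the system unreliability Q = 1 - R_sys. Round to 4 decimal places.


Components: [0.9028, 0.8759, 0.9333]
After component 1: product = 0.9028
After component 2: product = 0.7908
After component 3: product = 0.738
R_sys = 0.738
Q = 1 - 0.738 = 0.262

0.262


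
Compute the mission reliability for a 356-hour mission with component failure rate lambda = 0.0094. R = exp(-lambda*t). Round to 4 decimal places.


lambda = 0.0094
mission_time = 356
lambda * t = 0.0094 * 356 = 3.3464
R = exp(-3.3464)
R = 0.0352

0.0352


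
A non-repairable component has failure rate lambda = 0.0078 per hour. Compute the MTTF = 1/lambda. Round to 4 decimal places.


lambda = 0.0078
MTTF = 1 / 0.0078
MTTF = 128.2051

128.2051


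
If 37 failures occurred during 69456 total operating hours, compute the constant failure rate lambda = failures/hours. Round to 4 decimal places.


failures = 37
total_hours = 69456
lambda = 37 / 69456
lambda = 0.0005

0.0005


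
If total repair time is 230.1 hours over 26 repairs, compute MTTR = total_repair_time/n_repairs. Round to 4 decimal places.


total_repair_time = 230.1
n_repairs = 26
MTTR = 230.1 / 26
MTTR = 8.85

8.85


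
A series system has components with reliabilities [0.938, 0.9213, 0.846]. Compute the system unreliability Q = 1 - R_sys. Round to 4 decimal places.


Components: [0.938, 0.9213, 0.846]
After component 1: product = 0.938
After component 2: product = 0.8642
After component 3: product = 0.7311
R_sys = 0.7311
Q = 1 - 0.7311 = 0.2689

0.2689


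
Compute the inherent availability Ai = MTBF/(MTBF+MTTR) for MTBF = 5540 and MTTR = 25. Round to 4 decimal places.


MTBF = 5540
MTTR = 25
MTBF + MTTR = 5565
Ai = 5540 / 5565
Ai = 0.9955

0.9955


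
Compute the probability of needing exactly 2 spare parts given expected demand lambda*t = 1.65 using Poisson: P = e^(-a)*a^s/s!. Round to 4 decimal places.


a = 1.65, s = 2
e^(-a) = e^(-1.65) = 0.192
a^s = 1.65^2 = 2.7225
s! = 2
P = 0.192 * 2.7225 / 2
P = 0.2614

0.2614


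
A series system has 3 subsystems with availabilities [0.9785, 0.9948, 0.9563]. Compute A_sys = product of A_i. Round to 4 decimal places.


Subsystems: [0.9785, 0.9948, 0.9563]
After subsystem 1 (A=0.9785): product = 0.9785
After subsystem 2 (A=0.9948): product = 0.9734
After subsystem 3 (A=0.9563): product = 0.9309
A_sys = 0.9309

0.9309


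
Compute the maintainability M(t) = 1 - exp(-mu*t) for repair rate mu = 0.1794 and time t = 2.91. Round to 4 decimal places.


mu = 0.1794, t = 2.91
mu * t = 0.1794 * 2.91 = 0.5221
exp(-0.5221) = 0.5933
M(t) = 1 - 0.5933
M(t) = 0.4067

0.4067


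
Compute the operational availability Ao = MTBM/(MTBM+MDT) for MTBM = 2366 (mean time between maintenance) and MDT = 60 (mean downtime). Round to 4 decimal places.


MTBM = 2366
MDT = 60
MTBM + MDT = 2426
Ao = 2366 / 2426
Ao = 0.9753

0.9753


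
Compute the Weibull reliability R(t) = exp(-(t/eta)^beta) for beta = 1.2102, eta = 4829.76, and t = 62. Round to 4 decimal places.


beta = 1.2102, eta = 4829.76, t = 62
t/eta = 62 / 4829.76 = 0.0128
(t/eta)^beta = 0.0128^1.2102 = 0.0051
R(t) = exp(-0.0051)
R(t) = 0.9949

0.9949


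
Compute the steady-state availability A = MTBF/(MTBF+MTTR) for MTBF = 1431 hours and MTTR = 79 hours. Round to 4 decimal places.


MTBF = 1431
MTTR = 79
MTBF + MTTR = 1510
A = 1431 / 1510
A = 0.9477

0.9477


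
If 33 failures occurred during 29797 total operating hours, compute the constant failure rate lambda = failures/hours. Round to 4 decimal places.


failures = 33
total_hours = 29797
lambda = 33 / 29797
lambda = 0.0011

0.0011


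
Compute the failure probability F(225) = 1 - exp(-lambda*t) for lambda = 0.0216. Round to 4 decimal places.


lambda = 0.0216, t = 225
lambda * t = 4.86
exp(-4.86) = 0.0078
F(t) = 1 - 0.0078
F(t) = 0.9922

0.9922


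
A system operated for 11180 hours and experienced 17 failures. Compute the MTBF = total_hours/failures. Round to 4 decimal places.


total_hours = 11180
failures = 17
MTBF = 11180 / 17
MTBF = 657.6471

657.6471


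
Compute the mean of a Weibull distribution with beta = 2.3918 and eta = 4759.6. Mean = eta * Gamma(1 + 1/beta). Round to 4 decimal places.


beta = 2.3918, eta = 4759.6
1/beta = 0.4181
1 + 1/beta = 1.4181
Gamma(1.4181) = 0.8864
Mean = 4759.6 * 0.8864
Mean = 4219.0368

4219.0368


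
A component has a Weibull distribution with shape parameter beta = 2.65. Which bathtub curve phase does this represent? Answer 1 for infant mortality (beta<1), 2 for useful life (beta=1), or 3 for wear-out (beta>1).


beta = 2.65
Compare beta to 1:
beta < 1 => infant mortality (phase 1)
beta = 1 => useful life (phase 2)
beta > 1 => wear-out (phase 3)
Since beta = 2.65, this is wear-out (increasing failure rate)
Phase = 3

3


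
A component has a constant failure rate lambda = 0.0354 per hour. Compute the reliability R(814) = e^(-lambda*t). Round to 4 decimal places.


lambda = 0.0354
t = 814
lambda * t = 28.8156
R(t) = e^(-28.8156)
R(t) = 0.0

0.0


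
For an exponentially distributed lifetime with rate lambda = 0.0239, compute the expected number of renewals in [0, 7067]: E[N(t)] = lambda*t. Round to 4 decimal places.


lambda = 0.0239
t = 7067
E[N(t)] = lambda * t
E[N(t)] = 0.0239 * 7067
E[N(t)] = 168.9013

168.9013


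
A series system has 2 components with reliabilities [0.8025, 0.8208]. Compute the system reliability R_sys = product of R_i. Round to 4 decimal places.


Components: [0.8025, 0.8208]
After component 1 (R=0.8025): product = 0.8025
After component 2 (R=0.8208): product = 0.6587
R_sys = 0.6587

0.6587


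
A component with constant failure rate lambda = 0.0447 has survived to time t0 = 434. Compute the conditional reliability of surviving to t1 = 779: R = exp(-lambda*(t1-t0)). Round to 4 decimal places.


lambda = 0.0447
t0 = 434, t1 = 779
t1 - t0 = 345
lambda * (t1-t0) = 0.0447 * 345 = 15.4215
R = exp(-15.4215)
R = 0.0

0.0


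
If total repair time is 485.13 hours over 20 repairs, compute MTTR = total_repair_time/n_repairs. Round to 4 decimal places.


total_repair_time = 485.13
n_repairs = 20
MTTR = 485.13 / 20
MTTR = 24.2565

24.2565


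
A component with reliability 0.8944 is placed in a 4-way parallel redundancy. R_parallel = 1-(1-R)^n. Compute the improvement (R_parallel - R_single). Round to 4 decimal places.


R_single = 0.8944, n = 4
1 - R_single = 0.1056
(1 - R_single)^n = 0.1056^4 = 0.0001
R_parallel = 1 - 0.0001 = 0.9999
Improvement = 0.9999 - 0.8944
Improvement = 0.1055

0.1055


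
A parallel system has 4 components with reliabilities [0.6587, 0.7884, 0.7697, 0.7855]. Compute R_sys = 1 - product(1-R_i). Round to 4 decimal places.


Components: [0.6587, 0.7884, 0.7697, 0.7855]
(1 - 0.6587) = 0.3413, running product = 0.3413
(1 - 0.7884) = 0.2116, running product = 0.0722
(1 - 0.7697) = 0.2303, running product = 0.0166
(1 - 0.7855) = 0.2145, running product = 0.0036
Product of (1-R_i) = 0.0036
R_sys = 1 - 0.0036 = 0.9964

0.9964


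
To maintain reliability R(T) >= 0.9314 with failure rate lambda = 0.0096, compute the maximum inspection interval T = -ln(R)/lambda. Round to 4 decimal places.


R_target = 0.9314
lambda = 0.0096
-ln(0.9314) = 0.0711
T = 0.0711 / 0.0096
T = 7.4028

7.4028


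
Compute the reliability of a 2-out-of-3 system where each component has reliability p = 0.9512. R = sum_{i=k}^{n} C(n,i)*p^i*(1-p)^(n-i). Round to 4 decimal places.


k = 2, n = 3, p = 0.9512
i=2: C(3,2)=3 * 0.9512^2 * 0.0488^1 = 0.1325
i=3: C(3,3)=1 * 0.9512^3 * 0.0488^0 = 0.8606
R = sum of terms = 0.9931

0.9931


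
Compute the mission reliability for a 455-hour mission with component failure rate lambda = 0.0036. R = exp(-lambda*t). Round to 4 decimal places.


lambda = 0.0036
mission_time = 455
lambda * t = 0.0036 * 455 = 1.638
R = exp(-1.638)
R = 0.1944

0.1944


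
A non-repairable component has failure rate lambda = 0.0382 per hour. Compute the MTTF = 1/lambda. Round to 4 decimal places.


lambda = 0.0382
MTTF = 1 / 0.0382
MTTF = 26.178

26.178


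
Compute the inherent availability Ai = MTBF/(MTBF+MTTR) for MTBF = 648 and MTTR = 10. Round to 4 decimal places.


MTBF = 648
MTTR = 10
MTBF + MTTR = 658
Ai = 648 / 658
Ai = 0.9848

0.9848


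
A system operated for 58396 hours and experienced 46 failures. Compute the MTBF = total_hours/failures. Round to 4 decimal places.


total_hours = 58396
failures = 46
MTBF = 58396 / 46
MTBF = 1269.4783

1269.4783


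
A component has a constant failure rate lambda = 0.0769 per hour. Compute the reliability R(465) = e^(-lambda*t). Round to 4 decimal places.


lambda = 0.0769
t = 465
lambda * t = 35.7585
R(t) = e^(-35.7585)
R(t) = 0.0

0.0


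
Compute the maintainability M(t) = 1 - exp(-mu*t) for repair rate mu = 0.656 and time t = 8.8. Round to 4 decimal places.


mu = 0.656, t = 8.8
mu * t = 0.656 * 8.8 = 5.7728
exp(-5.7728) = 0.0031
M(t) = 1 - 0.0031
M(t) = 0.9969

0.9969


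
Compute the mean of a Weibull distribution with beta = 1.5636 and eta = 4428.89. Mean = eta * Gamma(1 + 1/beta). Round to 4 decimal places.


beta = 1.5636, eta = 4428.89
1/beta = 0.6395
1 + 1/beta = 1.6395
Gamma(1.6395) = 0.8986
Mean = 4428.89 * 0.8986
Mean = 3979.7006

3979.7006


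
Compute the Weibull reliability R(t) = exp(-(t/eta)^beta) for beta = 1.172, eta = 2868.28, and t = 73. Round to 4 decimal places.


beta = 1.172, eta = 2868.28, t = 73
t/eta = 73 / 2868.28 = 0.0255
(t/eta)^beta = 0.0255^1.172 = 0.0135
R(t) = exp(-0.0135)
R(t) = 0.9866

0.9866


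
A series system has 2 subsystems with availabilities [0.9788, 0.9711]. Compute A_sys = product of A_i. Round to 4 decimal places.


Subsystems: [0.9788, 0.9711]
After subsystem 1 (A=0.9788): product = 0.9788
After subsystem 2 (A=0.9711): product = 0.9505
A_sys = 0.9505

0.9505


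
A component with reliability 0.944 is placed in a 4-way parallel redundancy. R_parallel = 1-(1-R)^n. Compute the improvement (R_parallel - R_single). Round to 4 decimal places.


R_single = 0.944, n = 4
1 - R_single = 0.056
(1 - R_single)^n = 0.056^4 = 0.0
R_parallel = 1 - 0.0 = 1.0
Improvement = 1.0 - 0.944
Improvement = 0.056

0.056


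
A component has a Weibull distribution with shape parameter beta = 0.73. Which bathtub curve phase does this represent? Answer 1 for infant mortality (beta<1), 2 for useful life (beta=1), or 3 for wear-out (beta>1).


beta = 0.73
Compare beta to 1:
beta < 1 => infant mortality (phase 1)
beta = 1 => useful life (phase 2)
beta > 1 => wear-out (phase 3)
Since beta = 0.73, this is infant mortality (decreasing failure rate)
Phase = 1

1


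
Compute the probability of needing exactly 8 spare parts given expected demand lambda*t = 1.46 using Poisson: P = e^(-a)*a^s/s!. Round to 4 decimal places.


a = 1.46, s = 8
e^(-a) = e^(-1.46) = 0.2322
a^s = 1.46^8 = 20.6454
s! = 40320
P = 0.2322 * 20.6454 / 40320
P = 0.0001

0.0001


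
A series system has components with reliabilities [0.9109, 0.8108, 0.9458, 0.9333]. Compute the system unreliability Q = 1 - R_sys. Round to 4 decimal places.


Components: [0.9109, 0.8108, 0.9458, 0.9333]
After component 1: product = 0.9109
After component 2: product = 0.7386
After component 3: product = 0.6985
After component 4: product = 0.6519
R_sys = 0.6519
Q = 1 - 0.6519 = 0.3481

0.3481


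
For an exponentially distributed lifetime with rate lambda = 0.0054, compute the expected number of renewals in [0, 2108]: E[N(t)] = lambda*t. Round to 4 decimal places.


lambda = 0.0054
t = 2108
E[N(t)] = lambda * t
E[N(t)] = 0.0054 * 2108
E[N(t)] = 11.3832

11.3832


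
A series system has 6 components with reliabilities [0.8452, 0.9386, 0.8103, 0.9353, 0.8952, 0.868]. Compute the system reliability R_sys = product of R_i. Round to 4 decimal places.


Components: [0.8452, 0.9386, 0.8103, 0.9353, 0.8952, 0.868]
After component 1 (R=0.8452): product = 0.8452
After component 2 (R=0.9386): product = 0.7933
After component 3 (R=0.8103): product = 0.6428
After component 4 (R=0.9353): product = 0.6012
After component 5 (R=0.8952): product = 0.5382
After component 6 (R=0.868): product = 0.4672
R_sys = 0.4672

0.4672


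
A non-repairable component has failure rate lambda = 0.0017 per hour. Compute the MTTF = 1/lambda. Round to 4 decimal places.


lambda = 0.0017
MTTF = 1 / 0.0017
MTTF = 588.2353

588.2353


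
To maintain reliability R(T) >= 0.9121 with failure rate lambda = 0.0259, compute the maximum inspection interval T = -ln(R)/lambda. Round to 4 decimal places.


R_target = 0.9121
lambda = 0.0259
-ln(0.9121) = 0.092
T = 0.092 / 0.0259
T = 3.5523

3.5523


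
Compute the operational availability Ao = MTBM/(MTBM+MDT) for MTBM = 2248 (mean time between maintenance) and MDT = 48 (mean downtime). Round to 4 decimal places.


MTBM = 2248
MDT = 48
MTBM + MDT = 2296
Ao = 2248 / 2296
Ao = 0.9791

0.9791


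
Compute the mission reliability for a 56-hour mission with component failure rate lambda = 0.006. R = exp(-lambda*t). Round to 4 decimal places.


lambda = 0.006
mission_time = 56
lambda * t = 0.006 * 56 = 0.336
R = exp(-0.336)
R = 0.7146

0.7146


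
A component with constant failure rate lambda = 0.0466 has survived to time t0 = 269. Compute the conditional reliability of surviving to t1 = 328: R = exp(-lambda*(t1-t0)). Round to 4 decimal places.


lambda = 0.0466
t0 = 269, t1 = 328
t1 - t0 = 59
lambda * (t1-t0) = 0.0466 * 59 = 2.7494
R = exp(-2.7494)
R = 0.064

0.064


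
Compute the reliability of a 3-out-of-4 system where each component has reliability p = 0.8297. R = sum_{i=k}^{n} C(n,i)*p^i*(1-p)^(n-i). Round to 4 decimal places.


k = 3, n = 4, p = 0.8297
i=3: C(4,3)=4 * 0.8297^3 * 0.1703^1 = 0.3891
i=4: C(4,4)=1 * 0.8297^4 * 0.1703^0 = 0.4739
R = sum of terms = 0.863

0.863


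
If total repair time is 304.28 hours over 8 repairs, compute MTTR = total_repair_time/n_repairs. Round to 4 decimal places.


total_repair_time = 304.28
n_repairs = 8
MTTR = 304.28 / 8
MTTR = 38.035

38.035


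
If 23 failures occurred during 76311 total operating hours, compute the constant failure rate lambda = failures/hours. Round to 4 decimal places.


failures = 23
total_hours = 76311
lambda = 23 / 76311
lambda = 0.0003

0.0003


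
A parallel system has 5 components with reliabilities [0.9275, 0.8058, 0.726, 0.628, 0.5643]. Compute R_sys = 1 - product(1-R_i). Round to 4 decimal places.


Components: [0.9275, 0.8058, 0.726, 0.628, 0.5643]
(1 - 0.9275) = 0.0725, running product = 0.0725
(1 - 0.8058) = 0.1942, running product = 0.0141
(1 - 0.726) = 0.274, running product = 0.0039
(1 - 0.628) = 0.372, running product = 0.0014
(1 - 0.5643) = 0.4357, running product = 0.0006
Product of (1-R_i) = 0.0006
R_sys = 1 - 0.0006 = 0.9994

0.9994


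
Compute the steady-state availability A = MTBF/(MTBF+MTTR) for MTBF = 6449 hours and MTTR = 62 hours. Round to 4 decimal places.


MTBF = 6449
MTTR = 62
MTBF + MTTR = 6511
A = 6449 / 6511
A = 0.9905

0.9905


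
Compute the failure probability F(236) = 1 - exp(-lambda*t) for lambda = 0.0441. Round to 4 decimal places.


lambda = 0.0441, t = 236
lambda * t = 10.4076
exp(-10.4076) = 0.0
F(t) = 1 - 0.0
F(t) = 1.0

1.0


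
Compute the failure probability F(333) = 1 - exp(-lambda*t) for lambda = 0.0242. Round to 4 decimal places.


lambda = 0.0242, t = 333
lambda * t = 8.0586
exp(-8.0586) = 0.0003
F(t) = 1 - 0.0003
F(t) = 0.9997

0.9997


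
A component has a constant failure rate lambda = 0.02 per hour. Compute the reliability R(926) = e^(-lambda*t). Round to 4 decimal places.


lambda = 0.02
t = 926
lambda * t = 18.52
R(t) = e^(-18.52)
R(t) = 0.0

0.0


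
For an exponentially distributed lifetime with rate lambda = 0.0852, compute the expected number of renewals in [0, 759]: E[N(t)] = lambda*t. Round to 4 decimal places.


lambda = 0.0852
t = 759
E[N(t)] = lambda * t
E[N(t)] = 0.0852 * 759
E[N(t)] = 64.6668

64.6668


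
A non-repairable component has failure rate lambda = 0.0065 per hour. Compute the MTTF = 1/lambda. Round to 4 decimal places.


lambda = 0.0065
MTTF = 1 / 0.0065
MTTF = 153.8462

153.8462


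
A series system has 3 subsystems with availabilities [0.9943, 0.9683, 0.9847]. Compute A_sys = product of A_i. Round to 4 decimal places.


Subsystems: [0.9943, 0.9683, 0.9847]
After subsystem 1 (A=0.9943): product = 0.9943
After subsystem 2 (A=0.9683): product = 0.9628
After subsystem 3 (A=0.9847): product = 0.9481
A_sys = 0.9481

0.9481


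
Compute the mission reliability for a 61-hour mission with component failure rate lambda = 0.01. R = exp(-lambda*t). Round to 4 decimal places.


lambda = 0.01
mission_time = 61
lambda * t = 0.01 * 61 = 0.61
R = exp(-0.61)
R = 0.5434

0.5434


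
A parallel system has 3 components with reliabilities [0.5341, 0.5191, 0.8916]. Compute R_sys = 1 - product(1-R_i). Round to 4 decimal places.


Components: [0.5341, 0.5191, 0.8916]
(1 - 0.5341) = 0.4659, running product = 0.4659
(1 - 0.5191) = 0.4809, running product = 0.2241
(1 - 0.8916) = 0.1084, running product = 0.0243
Product of (1-R_i) = 0.0243
R_sys = 1 - 0.0243 = 0.9757

0.9757


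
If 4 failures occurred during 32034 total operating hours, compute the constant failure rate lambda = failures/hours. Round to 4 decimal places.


failures = 4
total_hours = 32034
lambda = 4 / 32034
lambda = 0.0001

0.0001


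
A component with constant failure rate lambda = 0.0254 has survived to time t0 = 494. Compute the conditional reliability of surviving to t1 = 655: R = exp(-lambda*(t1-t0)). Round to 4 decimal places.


lambda = 0.0254
t0 = 494, t1 = 655
t1 - t0 = 161
lambda * (t1-t0) = 0.0254 * 161 = 4.0894
R = exp(-4.0894)
R = 0.0167

0.0167


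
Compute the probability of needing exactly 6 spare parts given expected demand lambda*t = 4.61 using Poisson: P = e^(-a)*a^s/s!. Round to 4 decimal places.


a = 4.61, s = 6
e^(-a) = e^(-4.61) = 0.01
a^s = 4.61^6 = 9598.5482
s! = 720
P = 0.01 * 9598.5482 / 720
P = 0.1327

0.1327


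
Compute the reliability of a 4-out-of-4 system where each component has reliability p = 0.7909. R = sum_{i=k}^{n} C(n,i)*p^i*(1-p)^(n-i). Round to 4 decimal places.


k = 4, n = 4, p = 0.7909
i=4: C(4,4)=1 * 0.7909^4 * 0.2091^0 = 0.3913
R = sum of terms = 0.3913

0.3913


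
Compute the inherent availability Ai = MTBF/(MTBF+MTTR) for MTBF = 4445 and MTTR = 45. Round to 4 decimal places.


MTBF = 4445
MTTR = 45
MTBF + MTTR = 4490
Ai = 4445 / 4490
Ai = 0.99

0.99


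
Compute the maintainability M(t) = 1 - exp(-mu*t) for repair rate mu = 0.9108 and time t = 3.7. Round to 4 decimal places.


mu = 0.9108, t = 3.7
mu * t = 0.9108 * 3.7 = 3.37
exp(-3.37) = 0.0344
M(t) = 1 - 0.0344
M(t) = 0.9656

0.9656


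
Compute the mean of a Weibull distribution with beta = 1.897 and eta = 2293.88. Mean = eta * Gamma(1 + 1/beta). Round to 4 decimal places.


beta = 1.897, eta = 2293.88
1/beta = 0.5271
1 + 1/beta = 1.5271
Gamma(1.5271) = 0.8874
Mean = 2293.88 * 0.8874
Mean = 2035.6086

2035.6086


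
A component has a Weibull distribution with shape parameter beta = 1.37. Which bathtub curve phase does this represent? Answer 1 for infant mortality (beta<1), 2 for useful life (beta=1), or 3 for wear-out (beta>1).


beta = 1.37
Compare beta to 1:
beta < 1 => infant mortality (phase 1)
beta = 1 => useful life (phase 2)
beta > 1 => wear-out (phase 3)
Since beta = 1.37, this is wear-out (increasing failure rate)
Phase = 3

3


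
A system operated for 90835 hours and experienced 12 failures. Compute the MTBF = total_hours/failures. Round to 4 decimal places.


total_hours = 90835
failures = 12
MTBF = 90835 / 12
MTBF = 7569.5833

7569.5833


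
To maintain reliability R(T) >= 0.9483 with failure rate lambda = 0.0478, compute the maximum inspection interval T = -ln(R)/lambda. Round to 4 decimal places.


R_target = 0.9483
lambda = 0.0478
-ln(0.9483) = 0.0531
T = 0.0531 / 0.0478
T = 1.1106

1.1106


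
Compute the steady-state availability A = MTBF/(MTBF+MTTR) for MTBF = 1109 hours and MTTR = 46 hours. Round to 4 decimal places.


MTBF = 1109
MTTR = 46
MTBF + MTTR = 1155
A = 1109 / 1155
A = 0.9602

0.9602


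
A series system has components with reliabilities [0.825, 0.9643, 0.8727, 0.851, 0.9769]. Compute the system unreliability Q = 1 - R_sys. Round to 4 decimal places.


Components: [0.825, 0.9643, 0.8727, 0.851, 0.9769]
After component 1: product = 0.825
After component 2: product = 0.7955
After component 3: product = 0.6943
After component 4: product = 0.5908
After component 5: product = 0.5772
R_sys = 0.5772
Q = 1 - 0.5772 = 0.4228

0.4228


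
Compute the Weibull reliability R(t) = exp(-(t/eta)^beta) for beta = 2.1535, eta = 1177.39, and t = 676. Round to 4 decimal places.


beta = 2.1535, eta = 1177.39, t = 676
t/eta = 676 / 1177.39 = 0.5742
(t/eta)^beta = 0.5742^2.1535 = 0.3027
R(t) = exp(-0.3027)
R(t) = 0.7388

0.7388


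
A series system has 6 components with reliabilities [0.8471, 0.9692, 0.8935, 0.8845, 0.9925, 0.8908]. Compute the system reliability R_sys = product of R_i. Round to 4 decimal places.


Components: [0.8471, 0.9692, 0.8935, 0.8845, 0.9925, 0.8908]
After component 1 (R=0.8471): product = 0.8471
After component 2 (R=0.9692): product = 0.821
After component 3 (R=0.8935): product = 0.7336
After component 4 (R=0.8845): product = 0.6488
After component 5 (R=0.9925): product = 0.644
After component 6 (R=0.8908): product = 0.5737
R_sys = 0.5737

0.5737


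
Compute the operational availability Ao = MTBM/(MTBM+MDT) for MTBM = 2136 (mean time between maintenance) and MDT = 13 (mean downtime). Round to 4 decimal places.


MTBM = 2136
MDT = 13
MTBM + MDT = 2149
Ao = 2136 / 2149
Ao = 0.994

0.994


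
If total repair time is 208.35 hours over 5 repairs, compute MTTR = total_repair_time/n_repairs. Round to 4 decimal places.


total_repair_time = 208.35
n_repairs = 5
MTTR = 208.35 / 5
MTTR = 41.67

41.67


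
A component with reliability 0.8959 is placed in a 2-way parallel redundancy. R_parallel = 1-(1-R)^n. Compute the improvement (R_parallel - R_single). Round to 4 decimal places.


R_single = 0.8959, n = 2
1 - R_single = 0.1041
(1 - R_single)^n = 0.1041^2 = 0.0108
R_parallel = 1 - 0.0108 = 0.9892
Improvement = 0.9892 - 0.8959
Improvement = 0.0933

0.0933


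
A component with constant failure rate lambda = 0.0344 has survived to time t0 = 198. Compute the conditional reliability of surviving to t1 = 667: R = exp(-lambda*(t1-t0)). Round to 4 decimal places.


lambda = 0.0344
t0 = 198, t1 = 667
t1 - t0 = 469
lambda * (t1-t0) = 0.0344 * 469 = 16.1336
R = exp(-16.1336)
R = 0.0

0.0


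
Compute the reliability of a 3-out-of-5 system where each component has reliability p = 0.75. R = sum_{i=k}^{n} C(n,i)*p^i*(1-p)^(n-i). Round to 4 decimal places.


k = 3, n = 5, p = 0.75
i=3: C(5,3)=10 * 0.75^3 * 0.25^2 = 0.2637
i=4: C(5,4)=5 * 0.75^4 * 0.25^1 = 0.3955
i=5: C(5,5)=1 * 0.75^5 * 0.25^0 = 0.2373
R = sum of terms = 0.8965

0.8965


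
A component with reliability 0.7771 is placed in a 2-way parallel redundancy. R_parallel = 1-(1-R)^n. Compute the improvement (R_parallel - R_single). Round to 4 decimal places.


R_single = 0.7771, n = 2
1 - R_single = 0.2229
(1 - R_single)^n = 0.2229^2 = 0.0497
R_parallel = 1 - 0.0497 = 0.9503
Improvement = 0.9503 - 0.7771
Improvement = 0.1732

0.1732


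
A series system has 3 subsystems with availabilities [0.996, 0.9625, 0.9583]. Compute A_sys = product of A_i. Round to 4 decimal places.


Subsystems: [0.996, 0.9625, 0.9583]
After subsystem 1 (A=0.996): product = 0.996
After subsystem 2 (A=0.9625): product = 0.9587
After subsystem 3 (A=0.9583): product = 0.9187
A_sys = 0.9187

0.9187


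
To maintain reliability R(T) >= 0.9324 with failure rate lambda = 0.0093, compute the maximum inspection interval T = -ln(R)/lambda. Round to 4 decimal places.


R_target = 0.9324
lambda = 0.0093
-ln(0.9324) = 0.07
T = 0.07 / 0.0093
T = 7.5262

7.5262


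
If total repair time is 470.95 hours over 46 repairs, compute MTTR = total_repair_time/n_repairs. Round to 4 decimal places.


total_repair_time = 470.95
n_repairs = 46
MTTR = 470.95 / 46
MTTR = 10.238

10.238
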